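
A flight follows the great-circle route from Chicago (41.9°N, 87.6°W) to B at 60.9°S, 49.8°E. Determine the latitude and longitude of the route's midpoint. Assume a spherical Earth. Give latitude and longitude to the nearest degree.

≈ 22°S, 47°W

From cos δ = sin φ₁ sin φ₂ + cos φ₁ cos φ₂ cos Δλ, the central angle is δ ≈ 2.587 rad (148.2°).
Interpolate at f = 1/2 with slerp weights a = sin((1−f)δ)/sin δ ≈ 1.826, b = sin(fδ)/sin δ ≈ 1.826.
p = a·p₁ + b·p₂ ≈ (0.630, -0.680, -0.376); φ = arcsin(p_z) ≈ -22.08°, λ = atan2(p_y, p_x) ≈ -47.17°.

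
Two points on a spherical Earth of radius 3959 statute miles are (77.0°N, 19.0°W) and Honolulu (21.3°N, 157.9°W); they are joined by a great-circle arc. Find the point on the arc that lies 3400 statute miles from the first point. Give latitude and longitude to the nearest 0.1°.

≈ (50.3°N, 151.2°W)

Write both endpoints as unit vectors p₁, p₂ with components (cos φ cos λ, cos φ sin λ, sin φ).
The central angle between the endpoints is δ = arccos(p₁·p₂) ≈ 1.374 rad (78.7°). The total great-circle distance is δ·R ≈ 1.374 × 3959 ≈ 5438 mi, so the target fraction is f = 3400/5438 ≈ 0.625.
Interpolate at f ≈ 0.625 with slerp weights a = sin((1−f)δ)/sin δ ≈ 0.502, b = sin(fδ)/sin δ ≈ 0.772.
p = a·p₁ + b·p₂ ≈ (-0.560, -0.307, 0.770); φ = arcsin(p_z) ≈ 50.32°, λ = atan2(p_y, p_x) ≈ -151.22°.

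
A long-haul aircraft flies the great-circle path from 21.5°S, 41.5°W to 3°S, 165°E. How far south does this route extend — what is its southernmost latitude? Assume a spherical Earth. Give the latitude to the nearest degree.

The great circle lies in the plane with unit normal n̂ = (p₁ × p₂)/|p₁ × p₂|.
Here n̂_z ≈ -0.711; the vertex latitude is φ_max = arccos|n̂_z| ≈ 44.7°.

≈ 45°S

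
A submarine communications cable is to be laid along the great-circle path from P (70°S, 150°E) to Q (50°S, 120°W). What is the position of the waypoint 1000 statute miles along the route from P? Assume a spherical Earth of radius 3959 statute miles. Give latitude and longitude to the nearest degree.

From cos δ = sin φ₁ sin φ₂ + cos φ₁ cos φ₂ cos Δλ, the central angle is δ ≈ 0.767 rad (44.0°). The total great-circle distance is δ·R ≈ 0.767 × 3959 ≈ 3037 mi, so the target fraction is f = 1000/3037 ≈ 0.329.
Interpolate at f ≈ 0.329 with slerp weights a = sin((1−f)δ)/sin δ ≈ 0.709, b = sin(fδ)/sin δ ≈ 0.360.
p = a·p₁ + b·p₂ ≈ (-0.326, -0.079, -0.942); φ = arcsin(p_z) ≈ -70.41°, λ = atan2(p_y, p_x) ≈ -166.34°.

≈ (70°S, 166°W)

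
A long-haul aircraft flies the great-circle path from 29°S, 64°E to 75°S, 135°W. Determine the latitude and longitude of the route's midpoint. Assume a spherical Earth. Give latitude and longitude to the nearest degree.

Write both endpoints as unit vectors p₁, p₂ with components (cos φ cos λ, cos φ sin λ, sin φ).
The central angle between the endpoints is δ = arccos(p₁·p₂) ≈ 1.314 rad (75.3°).
Interpolate at f = 1/2 with slerp weights a = sin((1−f)δ)/sin δ ≈ 0.631, b = sin(fδ)/sin δ ≈ 0.631.
p = a·p₁ + b·p₂ ≈ (0.127, 0.381, -0.916); φ = arcsin(p_z) ≈ -66.34°, λ = atan2(p_y, p_x) ≈ 71.62°.

≈ 66°S, 72°E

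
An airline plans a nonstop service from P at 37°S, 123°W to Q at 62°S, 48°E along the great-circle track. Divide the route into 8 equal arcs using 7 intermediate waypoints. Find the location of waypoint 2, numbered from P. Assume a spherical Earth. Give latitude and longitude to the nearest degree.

Convert each endpoint to a unit vector on the sphere (x = cos φ cos λ, y = cos φ sin λ, z = sin φ).
The central angle between the endpoints is δ = arccos(p₁·p₂) ≈ 1.409 rad (80.7°).
Interpolate at f = 2/8 with slerp weights a = sin((1−f)δ)/sin δ ≈ 0.882, b = sin(fδ)/sin δ ≈ 0.350.
p = a·p₁ + b·p₂ ≈ (-0.274, -0.469, -0.840); φ = arcsin(p_z) ≈ -57.10°, λ = atan2(p_y, p_x) ≈ -120.29°.

≈ 57°S, 120°W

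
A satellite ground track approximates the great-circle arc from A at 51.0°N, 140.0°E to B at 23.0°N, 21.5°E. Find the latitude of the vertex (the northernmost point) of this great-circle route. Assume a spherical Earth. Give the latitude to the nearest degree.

≈ 59°N

The great circle lies in the plane with unit normal n̂ = (p₁ × p₂)/|p₁ × p₂|.
Here n̂_z ≈ -0.509; the vertex latitude is φ_max = arccos|n̂_z| ≈ 59.4°.
Check via Clairaut: cos φ_max = |cos φ₁| · sin C = cos(51.0°)·sin(54.0°) ≈ 0.509, again giving ≈ 59.4°.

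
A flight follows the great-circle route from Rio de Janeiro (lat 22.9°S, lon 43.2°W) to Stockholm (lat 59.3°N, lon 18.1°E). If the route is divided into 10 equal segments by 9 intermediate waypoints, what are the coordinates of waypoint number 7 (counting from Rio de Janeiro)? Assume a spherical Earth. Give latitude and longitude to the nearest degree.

≈ lat 38°N, lon 12°W

Write both endpoints as unit vectors p₁, p₂ with components (cos φ cos λ, cos φ sin λ, sin φ).
The central angle between the endpoints is δ = arccos(p₁·p₂) ≈ 1.680 rad (96.2°).
Interpolate at f = 7/10 with slerp weights a = sin((1−f)δ)/sin δ ≈ 0.486, b = sin(fδ)/sin δ ≈ 0.929.
p = a·p₁ + b·p₂ ≈ (0.777, -0.159, 0.609); φ = arcsin(p_z) ≈ 37.54°, λ = atan2(p_y, p_x) ≈ -11.57°.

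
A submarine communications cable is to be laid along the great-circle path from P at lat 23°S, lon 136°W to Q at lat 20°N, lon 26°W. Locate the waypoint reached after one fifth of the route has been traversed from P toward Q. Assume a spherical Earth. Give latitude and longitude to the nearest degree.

Write both endpoints as unit vectors p₁, p₂ with components (cos φ cos λ, cos φ sin λ, sin φ).
The central angle between the endpoints is δ = arccos(p₁·p₂) ≈ 2.015 rad (115.4°).
Interpolate at f = 1/5 with slerp weights a = sin((1−f)δ)/sin δ ≈ 1.106, b = sin(fδ)/sin δ ≈ 0.434.
p = a·p₁ + b·p₂ ≈ (-0.366, -0.886, -0.284); φ = arcsin(p_z) ≈ -16.49°, λ = atan2(p_y, p_x) ≈ -112.43°.

≈ lat 16°S, lon 112°W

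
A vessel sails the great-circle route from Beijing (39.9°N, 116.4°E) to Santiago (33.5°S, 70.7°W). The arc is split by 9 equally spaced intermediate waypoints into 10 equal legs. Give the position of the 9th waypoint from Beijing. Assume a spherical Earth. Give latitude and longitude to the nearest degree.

Convert each endpoint to a unit vector on the sphere (x = cos φ cos λ, y = cos φ sin λ, z = sin φ).
The central angle between the endpoints is δ = arccos(p₁·p₂) ≈ 2.992 rad (171.4°).
Interpolate at f = 9/10 with slerp weights a = sin((1−f)δ)/sin δ ≈ 1.981, b = sin(fδ)/sin δ ≈ 2.914.
p = a·p₁ + b·p₂ ≈ (0.128, -0.932, -0.338); φ = arcsin(p_z) ≈ -19.75°, λ = atan2(p_y, p_x) ≈ -82.21°.

≈ (20°S, 82°W)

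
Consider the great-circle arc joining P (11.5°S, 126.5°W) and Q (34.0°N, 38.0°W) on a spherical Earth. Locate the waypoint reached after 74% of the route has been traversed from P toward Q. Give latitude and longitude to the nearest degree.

≈ (26°N, 65°W)

Convert each endpoint to a unit vector on the sphere (x = cos φ cos λ, y = cos φ sin λ, z = sin φ).
The central angle between the endpoints is δ = arccos(p₁·p₂) ≈ 1.661 rad (95.2°).
Interpolate at f = 0.74 with slerp weights a = sin((1−f)δ)/sin δ ≈ 0.420, b = sin(fδ)/sin δ ≈ 0.946.
p = a·p₁ + b·p₂ ≈ (0.373, -0.814, 0.445); φ = arcsin(p_z) ≈ 26.44°, λ = atan2(p_y, p_x) ≈ -65.38°.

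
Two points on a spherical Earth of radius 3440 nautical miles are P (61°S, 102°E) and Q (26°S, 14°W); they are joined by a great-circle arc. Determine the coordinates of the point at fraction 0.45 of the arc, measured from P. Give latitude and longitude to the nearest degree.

≈ (61°S, 25°E)

From cos δ = sin φ₁ sin φ₂ + cos φ₁ cos φ₂ cos Δλ, the central angle is δ ≈ 1.377 rad (78.9°).
Interpolate at f = 0.45 with slerp weights a = sin((1−f)δ)/sin δ ≈ 0.700, b = sin(fδ)/sin δ ≈ 0.592.
p = a·p₁ + b·p₂ ≈ (0.446, 0.203, -0.872); φ = arcsin(p_z) ≈ -60.67°, λ = atan2(p_y, p_x) ≈ 24.53°.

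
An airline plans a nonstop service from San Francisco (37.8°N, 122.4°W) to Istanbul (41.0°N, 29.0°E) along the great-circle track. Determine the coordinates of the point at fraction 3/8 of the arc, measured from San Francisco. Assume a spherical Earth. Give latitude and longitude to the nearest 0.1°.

Convert each endpoint to a unit vector on the sphere (x = cos φ cos λ, y = cos φ sin λ, z = sin φ).
The central angle between the endpoints is δ = arccos(p₁·p₂) ≈ 1.693 rad (97.0°).
Interpolate at f = 3/8 with slerp weights a = sin((1−f)δ)/sin δ ≈ 0.878, b = sin(fδ)/sin δ ≈ 0.597.
p = a·p₁ + b·p₂ ≈ (0.023, -0.367, 0.930); φ = arcsin(p_z) ≈ 68.42°, λ = atan2(p_y, p_x) ≈ -86.47°.

≈ 68.4°N, 86.5°W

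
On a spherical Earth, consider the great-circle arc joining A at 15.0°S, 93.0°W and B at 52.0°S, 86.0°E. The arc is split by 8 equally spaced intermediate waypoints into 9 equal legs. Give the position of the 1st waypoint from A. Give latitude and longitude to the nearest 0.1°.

≈ 27.6°S, 92.8°W

Write both endpoints as unit vectors p₁, p₂ with components (cos φ cos λ, cos φ sin λ, sin φ).
The central angle between the endpoints is δ = arccos(p₁·p₂) ≈ 1.972 rad (113.0°).
Interpolate at f = 1/9 with slerp weights a = sin((1−f)δ)/sin δ ≈ 1.068, b = sin(fδ)/sin δ ≈ 0.236.
p = a·p₁ + b·p₂ ≈ (-0.044, -0.885, -0.463); φ = arcsin(p_z) ≈ -27.55°, λ = atan2(p_y, p_x) ≈ -92.84°.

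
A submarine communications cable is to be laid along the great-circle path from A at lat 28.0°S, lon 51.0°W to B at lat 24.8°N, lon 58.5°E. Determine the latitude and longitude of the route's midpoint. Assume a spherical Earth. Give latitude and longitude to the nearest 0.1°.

The haversine formula gives a central angle δ ≈ 2.054 rad (117.7°) between the endpoints.
Interpolate at f = 1/2 with slerp weights a = sin((1−f)δ)/sin δ ≈ 0.966, b = sin(fδ)/sin δ ≈ 0.966.
p = a·p₁ + b·p₂ ≈ (0.995, 0.085, -0.048); φ = arcsin(p_z) ≈ -2.77°, λ = atan2(p_y, p_x) ≈ 4.87°.

≈ lat 2.8°S, lon 4.9°E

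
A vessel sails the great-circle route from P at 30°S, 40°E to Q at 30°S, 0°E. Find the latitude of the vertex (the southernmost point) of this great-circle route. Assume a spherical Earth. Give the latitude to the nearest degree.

≈ 32°S

The great circle lies in the plane with unit normal n̂ = (p₁ × p₂)/|p₁ × p₂|.
Here n̂_z ≈ -0.852; the vertex latitude is φ_max = arccos|n̂_z| ≈ 31.6°.
Check via Clairaut: cos φ_max = |cos φ₁| · sin C = cos(30.0°)·sin(100.3°) ≈ 0.852, again giving ≈ 31.6°.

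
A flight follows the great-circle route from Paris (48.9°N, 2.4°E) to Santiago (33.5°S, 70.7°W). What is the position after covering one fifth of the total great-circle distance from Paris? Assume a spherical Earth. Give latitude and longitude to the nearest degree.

≈ (35°N, 19°W)

Write both endpoints as unit vectors p₁, p₂ with components (cos φ cos λ, cos φ sin λ, sin φ).
The central angle between the endpoints is δ = arccos(p₁·p₂) ≈ 1.830 rad (104.9°).
Interpolate at f = 1/5 with slerp weights a = sin((1−f)δ)/sin δ ≈ 1.029, b = sin(fδ)/sin δ ≈ 0.370.
p = a·p₁ + b·p₂ ≈ (0.778, -0.263, 0.571); φ = arcsin(p_z) ≈ 34.81°, λ = atan2(p_y, p_x) ≈ -18.69°.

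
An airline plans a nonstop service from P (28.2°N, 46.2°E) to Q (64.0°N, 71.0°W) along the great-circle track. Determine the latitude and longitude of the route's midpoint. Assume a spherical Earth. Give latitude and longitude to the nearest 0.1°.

≈ (60.2°N, 16.4°E)

The haversine formula gives a central angle δ ≈ 1.320 rad (75.6°) between the endpoints.
Interpolate at f = 1/2 with slerp weights a = sin((1−f)δ)/sin δ ≈ 0.633, b = sin(fδ)/sin δ ≈ 0.633.
p = a·p₁ + b·p₂ ≈ (0.476, 0.140, 0.868); φ = arcsin(p_z) ≈ 60.22°, λ = atan2(p_y, p_x) ≈ 16.40°.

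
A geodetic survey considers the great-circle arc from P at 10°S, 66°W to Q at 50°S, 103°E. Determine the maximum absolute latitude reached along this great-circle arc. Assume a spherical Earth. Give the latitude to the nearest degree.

≈ 82°S

The great circle lies in the plane with unit normal n̂ = (p₁ × p₂)/|p₁ × p₂|.
Here n̂_z ≈ +0.138; the vertex latitude is φ_max = arccos|n̂_z| ≈ 82.0°.
Check via Clairaut: cos φ_max = |cos φ₁| · sin C = cos(10.0°)·sin(171.9°) ≈ 0.138, again giving ≈ 82.0°.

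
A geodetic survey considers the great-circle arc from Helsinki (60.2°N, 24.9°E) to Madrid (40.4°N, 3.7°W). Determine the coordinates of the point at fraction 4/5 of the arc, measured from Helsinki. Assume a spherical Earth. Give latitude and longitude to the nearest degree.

Write both endpoints as unit vectors p₁, p₂ with components (cos φ cos λ, cos φ sin λ, sin φ).
The central angle between the endpoints is δ = arccos(p₁·p₂) ≈ 0.463 rad (26.5°).
Interpolate at f = 4/5 with slerp weights a = sin((1−f)δ)/sin δ ≈ 0.207, b = sin(fδ)/sin δ ≈ 0.810.
p = a·p₁ + b·p₂ ≈ (0.709, 0.003, 0.705); φ = arcsin(p_z) ≈ 44.83°, λ = atan2(p_y, p_x) ≈ 0.28°.

≈ (45°N, 0°E)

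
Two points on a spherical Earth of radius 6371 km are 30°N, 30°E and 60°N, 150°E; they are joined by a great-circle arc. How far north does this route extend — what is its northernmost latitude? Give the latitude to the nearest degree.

The great circle lies in the plane with unit normal n̂ = (p₁ × p₂)/|p₁ × p₂|.
Here n̂_z ≈ +0.384; the vertex latitude is φ_max = arccos|n̂_z| ≈ 67.4°.
Check via Clairaut: cos φ_max = |cos φ₁| · sin C = cos(30.0°)·sin(26.3°) ≈ 0.384, again giving ≈ 67.4°.

≈ 67°N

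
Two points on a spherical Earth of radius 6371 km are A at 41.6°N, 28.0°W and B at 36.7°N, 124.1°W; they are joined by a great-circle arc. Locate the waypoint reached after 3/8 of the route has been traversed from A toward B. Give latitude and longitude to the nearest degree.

≈ 51°N, 64°W

Write both endpoints as unit vectors p₁, p₂ with components (cos φ cos λ, cos φ sin λ, sin φ).
The central angle between the endpoints is δ = arccos(p₁·p₂) ≈ 1.231 rad (70.5°).
Interpolate at f = 3/8 with slerp weights a = sin((1−f)δ)/sin δ ≈ 0.738, b = sin(fδ)/sin δ ≈ 0.472.
p = a·p₁ + b·p₂ ≈ (0.275, -0.573, 0.772); φ = arcsin(p_z) ≈ 50.56°, λ = atan2(p_y, p_x) ≈ -64.36°.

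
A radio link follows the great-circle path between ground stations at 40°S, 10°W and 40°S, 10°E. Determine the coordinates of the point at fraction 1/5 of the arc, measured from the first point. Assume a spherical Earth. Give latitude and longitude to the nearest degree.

≈ 40°S, 6°W

Write both endpoints as unit vectors p₁, p₂ with components (cos φ cos λ, cos φ sin λ, sin φ).
The central angle between the endpoints is δ = arccos(p₁·p₂) ≈ 0.267 rad (15.3°).
Interpolate at f = 1/5 with slerp weights a = sin((1−f)δ)/sin δ ≈ 0.803, b = sin(fδ)/sin δ ≈ 0.202.
p = a·p₁ + b·p₂ ≈ (0.759, -0.080, -0.646); φ = arcsin(p_z) ≈ -40.28°, λ = atan2(p_y, p_x) ≈ -6.02°.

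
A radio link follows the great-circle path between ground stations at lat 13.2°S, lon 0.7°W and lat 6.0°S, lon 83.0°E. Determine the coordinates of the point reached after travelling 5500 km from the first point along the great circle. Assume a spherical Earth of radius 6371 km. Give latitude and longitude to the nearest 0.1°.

Convert each endpoint to a unit vector on the sphere (x = cos φ cos λ, y = cos φ sin λ, z = sin φ).
The central angle between the endpoints is δ = arccos(p₁·p₂) ≈ 1.440 rad (82.5°). The total great-circle distance is δ·R ≈ 1.440 × 6371 ≈ 9176 km, so the target fraction is f = 5500/9176 ≈ 0.599.
Interpolate at f ≈ 0.599 with slerp weights a = sin((1−f)δ)/sin δ ≈ 0.550, b = sin(fδ)/sin δ ≈ 0.766.
p = a·p₁ + b·p₂ ≈ (0.629, 0.750, -0.206); φ = arcsin(p_z) ≈ -11.87°, λ = atan2(p_y, p_x) ≈ 50.04°.

≈ lat 11.9°S, lon 50.0°E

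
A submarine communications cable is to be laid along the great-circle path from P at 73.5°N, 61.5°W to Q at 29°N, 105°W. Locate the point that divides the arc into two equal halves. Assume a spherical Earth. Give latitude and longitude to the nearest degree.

From cos δ = sin φ₁ sin φ₂ + cos φ₁ cos φ₂ cos Δλ, the central angle is δ ≈ 0.870 rad (49.8°).
Interpolate at f = 1/2 with slerp weights a = sin((1−f)δ)/sin δ ≈ 0.551, b = sin(fδ)/sin δ ≈ 0.551.
p = a·p₁ + b·p₂ ≈ (-0.050, -0.603, 0.796); φ = arcsin(p_z) ≈ 52.74°, λ = atan2(p_y, p_x) ≈ -94.75°.

≈ 53°N, 95°W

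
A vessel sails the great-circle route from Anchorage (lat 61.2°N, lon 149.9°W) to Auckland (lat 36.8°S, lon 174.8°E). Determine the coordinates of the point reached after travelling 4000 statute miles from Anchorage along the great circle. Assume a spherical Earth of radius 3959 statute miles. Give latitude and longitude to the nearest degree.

Convert each endpoint to a unit vector on the sphere (x = cos φ cos λ, y = cos φ sin λ, z = sin φ).
The central angle between the endpoints is δ = arccos(p₁·p₂) ≈ 1.782 rad (102.1°). The total great-circle distance is δ·R ≈ 1.782 × 3959 ≈ 7057 mi, so the target fraction is f = 4000/7057 ≈ 0.567.
Interpolate at f ≈ 0.567 with slerp weights a = sin((1−f)δ)/sin δ ≈ 0.714, b = sin(fδ)/sin δ ≈ 0.866.
p = a·p₁ + b·p₂ ≈ (-0.988, -0.110, 0.106); φ = arcsin(p_z) ≈ 6.10°, λ = atan2(p_y, p_x) ≈ -173.68°.

≈ lat 6°N, lon 174°W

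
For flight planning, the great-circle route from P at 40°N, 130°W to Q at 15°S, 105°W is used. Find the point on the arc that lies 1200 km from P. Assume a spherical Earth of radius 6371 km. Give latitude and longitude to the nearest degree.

≈ 30°N, 124°W

The haversine formula gives a central angle δ ≈ 1.042 rad (59.7°) between the endpoints. The total great-circle distance is δ·R ≈ 1.042 × 6371 ≈ 6640 km, so the target fraction is f = 1200/6640 ≈ 0.181.
Interpolate at f ≈ 0.181 with slerp weights a = sin((1−f)δ)/sin δ ≈ 0.873, b = sin(fδ)/sin δ ≈ 0.217.
p = a·p₁ + b·p₂ ≈ (-0.484, -0.715, 0.505); φ = arcsin(p_z) ≈ 30.33°, λ = atan2(p_y, p_x) ≈ -124.11°.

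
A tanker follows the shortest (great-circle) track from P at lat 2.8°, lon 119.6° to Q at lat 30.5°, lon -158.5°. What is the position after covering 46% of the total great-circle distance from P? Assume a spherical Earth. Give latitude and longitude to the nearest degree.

Write both endpoints as unit vectors p₁, p₂ with components (cos φ cos λ, cos φ sin λ, sin φ).
The central angle between the endpoints is δ = arccos(p₁·p₂) ≈ 1.424 rad (81.6°).
Interpolate at f = 0.46 with slerp weights a = sin((1−f)δ)/sin δ ≈ 0.703, b = sin(fδ)/sin δ ≈ 0.616.
p = a·p₁ + b·p₂ ≈ (-0.841, 0.416, 0.347); φ = arcsin(p_z) ≈ 20.30°, λ = atan2(p_y, p_x) ≈ 153.67°.

≈ lat 20°, lon 154°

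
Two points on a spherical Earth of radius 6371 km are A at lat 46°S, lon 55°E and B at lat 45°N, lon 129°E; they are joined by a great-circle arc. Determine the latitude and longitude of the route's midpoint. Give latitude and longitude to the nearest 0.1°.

Convert each endpoint to a unit vector on the sphere (x = cos φ cos λ, y = cos φ sin λ, z = sin φ).
The central angle between the endpoints is δ = arccos(p₁·p₂) ≈ 1.953 rad (111.9°).
Interpolate at f = 1/2 with slerp weights a = sin((1−f)δ)/sin δ ≈ 0.893, b = sin(fδ)/sin δ ≈ 0.893.
p = a·p₁ + b·p₂ ≈ (-0.042, 0.999, -0.011); φ = arcsin(p_z) ≈ -0.63°, λ = atan2(p_y, p_x) ≈ 92.38°.

≈ lat 0.6°S, lon 92.4°E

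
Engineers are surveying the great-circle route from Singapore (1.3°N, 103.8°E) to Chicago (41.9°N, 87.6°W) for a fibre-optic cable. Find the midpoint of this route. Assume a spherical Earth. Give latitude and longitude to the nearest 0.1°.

≈ 66.0°N, 132.4°E

Write both endpoints as unit vectors p₁, p₂ with components (cos φ cos λ, cos φ sin λ, sin φ).
The central angle between the endpoints is δ = arccos(p₁·p₂) ≈ 2.366 rad (135.6°).
Interpolate at f = 1/2 with slerp weights a = sin((1−f)δ)/sin δ ≈ 1.323, b = sin(fδ)/sin δ ≈ 1.323.
p = a·p₁ + b·p₂ ≈ (-0.274, 0.301, 0.913); φ = arcsin(p_z) ≈ 65.99°, λ = atan2(p_y, p_x) ≈ 132.37°.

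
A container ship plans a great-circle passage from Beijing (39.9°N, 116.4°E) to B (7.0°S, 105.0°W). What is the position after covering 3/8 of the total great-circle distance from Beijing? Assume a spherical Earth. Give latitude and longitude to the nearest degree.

Convert each endpoint to a unit vector on the sphere (x = cos φ cos λ, y = cos φ sin λ, z = sin φ).
The central angle between the endpoints is δ = arccos(p₁·p₂) ≈ 2.278 rad (130.5°).
Interpolate at f = 3/8 with slerp weights a = sin((1−f)δ)/sin δ ≈ 1.301, b = sin(fδ)/sin δ ≈ 0.991.
p = a·p₁ + b·p₂ ≈ (-0.698, -0.057, 0.714); φ = arcsin(p_z) ≈ 45.52°, λ = atan2(p_y, p_x) ≈ -175.36°.

≈ (46°N, 175°W)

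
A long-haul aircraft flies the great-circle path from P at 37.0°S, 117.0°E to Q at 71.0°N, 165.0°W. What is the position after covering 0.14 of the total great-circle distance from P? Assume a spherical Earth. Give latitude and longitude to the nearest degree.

The haversine formula gives a central angle δ ≈ 2.112 rad (121.0°) between the endpoints.
Interpolate at f = 0.14 with slerp weights a = sin((1−f)δ)/sin δ ≈ 1.132, b = sin(fδ)/sin δ ≈ 0.340.
p = a·p₁ + b·p₂ ≈ (-0.517, 0.777, -0.360); φ = arcsin(p_z) ≈ -21.08°, λ = atan2(p_y, p_x) ≈ 123.66°.

≈ 21°S, 124°E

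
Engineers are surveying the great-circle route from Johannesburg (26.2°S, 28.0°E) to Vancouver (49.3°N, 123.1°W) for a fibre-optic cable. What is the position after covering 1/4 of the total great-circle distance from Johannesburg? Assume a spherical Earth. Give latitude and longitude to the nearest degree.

≈ (5°N, 7°E)

Write both endpoints as unit vectors p₁, p₂ with components (cos φ cos λ, cos φ sin λ, sin φ).
The central angle between the endpoints is δ = arccos(p₁·p₂) ≈ 2.581 rad (147.9°).
Interpolate at f = 1/4 with slerp weights a = sin((1−f)δ)/sin δ ≈ 1.757, b = sin(fδ)/sin δ ≈ 1.131.
p = a·p₁ + b·p₂ ≈ (0.989, 0.122, 0.082); φ = arcsin(p_z) ≈ 4.70°, λ = atan2(p_y, p_x) ≈ 7.04°.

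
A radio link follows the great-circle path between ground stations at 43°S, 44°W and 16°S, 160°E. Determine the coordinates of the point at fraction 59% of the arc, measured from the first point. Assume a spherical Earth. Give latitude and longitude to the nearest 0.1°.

Write both endpoints as unit vectors p₁, p₂ with components (cos φ cos λ, cos φ sin λ, sin φ).
The central angle between the endpoints is δ = arccos(p₁·p₂) ≈ 2.042 rad (117.0°).
Interpolate at f = 0.59 with slerp weights a = sin((1−f)δ)/sin δ ≈ 0.834, b = sin(fδ)/sin δ ≈ 1.048.
p = a·p₁ + b·p₂ ≈ (-0.508, -0.079, -0.858); φ = arcsin(p_z) ≈ -59.05°, λ = atan2(p_y, p_x) ≈ -171.16°.

≈ 59.1°S, 171.2°W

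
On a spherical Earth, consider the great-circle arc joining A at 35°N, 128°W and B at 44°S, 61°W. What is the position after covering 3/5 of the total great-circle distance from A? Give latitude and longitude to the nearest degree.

≈ 14°S, 91°W

From cos δ = sin φ₁ sin φ₂ + cos φ₁ cos φ₂ cos Δλ, the central angle is δ ≈ 1.740 rad (99.7°).
Interpolate at f = 3/5 with slerp weights a = sin((1−f)δ)/sin δ ≈ 0.650, b = sin(fδ)/sin δ ≈ 0.877.
p = a·p₁ + b·p₂ ≈ (-0.022, -0.971, -0.236); φ = arcsin(p_z) ≈ -13.66°, λ = atan2(p_y, p_x) ≈ -91.31°.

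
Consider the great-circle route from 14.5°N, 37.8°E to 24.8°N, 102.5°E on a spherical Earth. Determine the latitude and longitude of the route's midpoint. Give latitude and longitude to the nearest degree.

≈ 23°N, 69°E

Write both endpoints as unit vectors p₁, p₂ with components (cos φ cos λ, cos φ sin λ, sin φ).
The central angle between the endpoints is δ = arccos(p₁·p₂) ≈ 1.069 rad (61.3°).
Interpolate at f = 1/2 with slerp weights a = sin((1−f)δ)/sin δ ≈ 0.581, b = sin(fδ)/sin δ ≈ 0.581.
p = a·p₁ + b·p₂ ≈ (0.330, 0.860, 0.389); φ = arcsin(p_z) ≈ 22.91°, λ = atan2(p_y, p_x) ≈ 68.98°.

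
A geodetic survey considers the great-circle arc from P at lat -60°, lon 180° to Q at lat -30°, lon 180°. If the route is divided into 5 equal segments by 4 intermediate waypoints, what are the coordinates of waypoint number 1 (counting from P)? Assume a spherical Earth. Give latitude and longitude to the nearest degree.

≈ lat -54°, lon 180°

Convert each endpoint to a unit vector on the sphere (x = cos φ cos λ, y = cos φ sin λ, z = sin φ).
The central angle between the endpoints is δ = arccos(p₁·p₂) ≈ 0.524 rad (30.0°).
Interpolate at f = 1/5 with slerp weights a = sin((1−f)δ)/sin δ ≈ 0.813, b = sin(fδ)/sin δ ≈ 0.209.
p = a·p₁ + b·p₂ ≈ (-0.588, 0.000, -0.809); φ = arcsin(p_z) ≈ -54.00°, λ = atan2(p_y, p_x) ≈ 180.00°.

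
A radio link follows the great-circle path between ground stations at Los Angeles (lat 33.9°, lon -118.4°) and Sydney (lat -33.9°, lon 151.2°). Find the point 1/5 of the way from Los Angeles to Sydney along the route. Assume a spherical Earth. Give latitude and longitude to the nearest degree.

≈ lat 22°, lon -139°

Write both endpoints as unit vectors p₁, p₂ with components (cos φ cos λ, cos φ sin λ, sin φ).
The central angle between the endpoints is δ = arccos(p₁·p₂) ≈ 1.892 rad (108.4°).
Interpolate at f = 1/5 with slerp weights a = sin((1−f)δ)/sin δ ≈ 1.052, b = sin(fδ)/sin δ ≈ 0.389.
p = a·p₁ + b·p₂ ≈ (-0.699, -0.613, 0.370); φ = arcsin(p_z) ≈ 21.70°, λ = atan2(p_y, p_x) ≈ -138.76°.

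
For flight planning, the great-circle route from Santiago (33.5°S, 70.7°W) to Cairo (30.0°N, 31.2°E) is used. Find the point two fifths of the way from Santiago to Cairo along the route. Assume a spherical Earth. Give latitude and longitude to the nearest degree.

≈ 10°S, 28°W

Write both endpoints as unit vectors p₁, p₂ with components (cos φ cos λ, cos φ sin λ, sin φ).
The central angle between the endpoints is δ = arccos(p₁·p₂) ≈ 2.010 rad (115.1°).
Interpolate at f = 2/5 with slerp weights a = sin((1−f)δ)/sin δ ≈ 1.032, b = sin(fδ)/sin δ ≈ 0.795.
p = a·p₁ + b·p₂ ≈ (0.874, -0.455, -0.172); φ = arcsin(p_z) ≈ -9.89°, λ = atan2(p_y, p_x) ≈ -27.53°.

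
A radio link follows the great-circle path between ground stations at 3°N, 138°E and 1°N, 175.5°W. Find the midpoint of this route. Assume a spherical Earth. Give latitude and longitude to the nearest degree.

From cos δ = sin φ₁ sin φ₂ + cos φ₁ cos φ₂ cos Δλ, the central angle is δ ≈ 0.812 rad (46.5°).
Interpolate at f = 1/2 with slerp weights a = sin((1−f)δ)/sin δ ≈ 0.544, b = sin(fδ)/sin δ ≈ 0.544.
p = a·p₁ + b·p₂ ≈ (-0.946, 0.321, 0.038); φ = arcsin(p_z) ≈ 2.18°, λ = atan2(p_y, p_x) ≈ 161.27°.

≈ 2°N, 161°E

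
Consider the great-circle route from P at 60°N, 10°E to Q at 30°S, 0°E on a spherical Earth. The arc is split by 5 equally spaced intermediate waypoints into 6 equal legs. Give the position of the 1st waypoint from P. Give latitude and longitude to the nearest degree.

Convert each endpoint to a unit vector on the sphere (x = cos φ cos λ, y = cos φ sin λ, z = sin φ).
The central angle between the endpoints is δ = arccos(p₁·p₂) ≈ 1.577 rad (90.4°).
Interpolate at f = 1/6 with slerp weights a = sin((1−f)δ)/sin δ ≈ 0.967, b = sin(fδ)/sin δ ≈ 0.260.
p = a·p₁ + b·p₂ ≈ (0.701, 0.084, 0.708); φ = arcsin(p_z) ≈ 45.06°, λ = atan2(p_y, p_x) ≈ 6.83°.

≈ 45°N, 7°E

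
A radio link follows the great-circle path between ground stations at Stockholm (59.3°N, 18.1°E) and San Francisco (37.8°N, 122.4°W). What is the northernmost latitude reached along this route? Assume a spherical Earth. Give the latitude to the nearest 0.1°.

The great circle lies in the plane with unit normal n̂ = (p₁ × p₂)/|p₁ × p₂|.
Here n̂_z ≈ -0.263; the vertex latitude is φ_max = arccos|n̂_z| ≈ 74.8°.
Check via Clairaut: cos φ_max = |cos φ₁| · sin C = cos(59.3°)·sin(31.0°) ≈ 0.263, again giving ≈ 74.8°.

≈ 74.8°N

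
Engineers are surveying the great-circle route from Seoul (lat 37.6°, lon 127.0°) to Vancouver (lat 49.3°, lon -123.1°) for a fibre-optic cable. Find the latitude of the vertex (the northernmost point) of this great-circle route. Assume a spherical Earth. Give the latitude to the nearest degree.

The great circle lies in the plane with unit normal n̂ = (p₁ × p₂)/|p₁ × p₂|.
Here n̂_z ≈ +0.507; the vertex latitude is φ_max = arccos|n̂_z| ≈ 59.5°.
Check via Clairaut: cos φ_max = |cos φ₁| · sin C = cos(37.6°)·sin(39.8°) ≈ 0.507, again giving ≈ 59.5°.

≈ 60°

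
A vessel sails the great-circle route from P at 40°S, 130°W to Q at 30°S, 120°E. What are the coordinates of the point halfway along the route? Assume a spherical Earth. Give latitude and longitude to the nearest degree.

≈ 51°S, 170°E

Write both endpoints as unit vectors p₁, p₂ with components (cos φ cos λ, cos φ sin λ, sin φ).
The central angle between the endpoints is δ = arccos(p₁·p₂) ≈ 1.476 rad (84.6°).
Interpolate at f = 1/2 with slerp weights a = sin((1−f)δ)/sin δ ≈ 0.676, b = sin(fδ)/sin δ ≈ 0.676.
p = a·p₁ + b·p₂ ≈ (-0.625, 0.110, -0.772); φ = arcsin(p_z) ≈ -50.57°, λ = atan2(p_y, p_x) ≈ 170.00°.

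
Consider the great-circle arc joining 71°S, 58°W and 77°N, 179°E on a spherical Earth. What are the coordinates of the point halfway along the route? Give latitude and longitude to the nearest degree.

The haversine formula gives a central angle δ ≈ 2.862 rad (164.0°) between the endpoints.
Interpolate at f = 1/2 with slerp weights a = sin((1−f)δ)/sin δ ≈ 3.589, b = sin(fδ)/sin δ ≈ 3.589.
p = a·p₁ + b·p₂ ≈ (-0.188, -0.977, 0.104); φ = arcsin(p_z) ≈ 5.94°, λ = atan2(p_y, p_x) ≈ -100.90°.

≈ 6°N, 101°W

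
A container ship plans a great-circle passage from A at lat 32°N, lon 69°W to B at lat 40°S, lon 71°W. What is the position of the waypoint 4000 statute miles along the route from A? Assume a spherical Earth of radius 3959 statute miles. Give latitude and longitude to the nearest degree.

≈ lat 26°S, lon 71°W

The haversine formula gives a central angle δ ≈ 1.257 rad (72.0°) between the endpoints. The total great-circle distance is δ·R ≈ 1.257 × 3959 ≈ 4977 mi, so the target fraction is f = 4000/4977 ≈ 0.804.
Interpolate at f ≈ 0.804 with slerp weights a = sin((1−f)δ)/sin δ ≈ 0.257, b = sin(fδ)/sin δ ≈ 0.890.
p = a·p₁ + b·p₂ ≈ (0.300, -0.848, -0.436); φ = arcsin(p_z) ≈ -25.87°, λ = atan2(p_y, p_x) ≈ -70.52°.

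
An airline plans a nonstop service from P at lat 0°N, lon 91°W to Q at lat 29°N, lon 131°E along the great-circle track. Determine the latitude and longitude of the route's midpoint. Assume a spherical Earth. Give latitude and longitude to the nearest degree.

Write both endpoints as unit vectors p₁, p₂ with components (cos φ cos λ, cos φ sin λ, sin φ).
The central angle between the endpoints is δ = arccos(p₁·p₂) ≈ 2.278 rad (130.5°).
Interpolate at f = 1/2 with slerp weights a = sin((1−f)δ)/sin δ ≈ 1.195, b = sin(fδ)/sin δ ≈ 1.195.
p = a·p₁ + b·p₂ ≈ (-0.707, -0.406, 0.579); φ = arcsin(p_z) ≈ 35.41°, λ = atan2(p_y, p_x) ≈ -150.12°.

≈ lat 35°N, lon 150°W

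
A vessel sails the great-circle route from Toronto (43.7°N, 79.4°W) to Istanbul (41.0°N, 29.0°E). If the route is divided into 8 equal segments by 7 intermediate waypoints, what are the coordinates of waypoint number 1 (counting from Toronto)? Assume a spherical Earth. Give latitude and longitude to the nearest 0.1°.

≈ 49.4°N, 68.8°W

Write both endpoints as unit vectors p₁, p₂ with components (cos φ cos λ, cos φ sin λ, sin φ).
The central angle between the endpoints is δ = arccos(p₁·p₂) ≈ 1.286 rad (73.7°).
Interpolate at f = 1/8 with slerp weights a = sin((1−f)δ)/sin δ ≈ 0.940, b = sin(fδ)/sin δ ≈ 0.167.
p = a·p₁ + b·p₂ ≈ (0.235, -0.607, 0.759); φ = arcsin(p_z) ≈ 49.38°, λ = atan2(p_y, p_x) ≈ -68.83°.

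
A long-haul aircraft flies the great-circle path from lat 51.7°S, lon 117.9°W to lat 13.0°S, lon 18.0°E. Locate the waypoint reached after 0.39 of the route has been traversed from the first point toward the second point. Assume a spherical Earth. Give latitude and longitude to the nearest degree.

Write both endpoints as unit vectors p₁, p₂ with components (cos φ cos λ, cos φ sin λ, sin φ).
The central angle between the endpoints is δ = arccos(p₁·p₂) ≈ 1.831 rad (104.9°).
Interpolate at f = 0.39 with slerp weights a = sin((1−f)δ)/sin δ ≈ 0.930, b = sin(fδ)/sin δ ≈ 0.678.
p = a·p₁ + b·p₂ ≈ (0.358, -0.305, -0.882); φ = arcsin(p_z) ≈ -61.92°, λ = atan2(p_y, p_x) ≈ -40.44°.

≈ lat 62°S, lon 40°W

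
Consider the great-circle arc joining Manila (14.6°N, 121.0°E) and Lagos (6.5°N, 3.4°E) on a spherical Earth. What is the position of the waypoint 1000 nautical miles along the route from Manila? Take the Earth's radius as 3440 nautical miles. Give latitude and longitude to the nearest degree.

≈ 18°N, 104°E

Write both endpoints as unit vectors p₁, p₂ with components (cos φ cos λ, cos φ sin λ, sin φ).
The central angle between the endpoints is δ = arccos(p₁·p₂) ≈ 2.001 rad (114.6°). The total great-circle distance is δ·R ≈ 2.001 × 3440 ≈ 6883 nmi, so the target fraction is f = 1000/6883 ≈ 0.145.
Interpolate at f ≈ 0.145 with slerp weights a = sin((1−f)δ)/sin δ ≈ 1.090, b = sin(fδ)/sin δ ≈ 0.315.
p = a·p₁ + b·p₂ ≈ (-0.230, 0.922, 0.310); φ = arcsin(p_z) ≈ 18.08°, λ = atan2(p_y, p_x) ≈ 104.02°.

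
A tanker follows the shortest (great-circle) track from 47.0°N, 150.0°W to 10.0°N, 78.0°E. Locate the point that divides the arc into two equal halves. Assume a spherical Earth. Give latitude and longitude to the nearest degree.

Write both endpoints as unit vectors p₁, p₂ with components (cos φ cos λ, cos φ sin λ, sin φ).
The central angle between the endpoints is δ = arccos(p₁·p₂) ≈ 1.899 rad (108.8°).
Interpolate at f = 1/2 with slerp weights a = sin((1−f)δ)/sin δ ≈ 0.859, b = sin(fδ)/sin δ ≈ 0.859.
p = a·p₁ + b·p₂ ≈ (-0.331, 0.535, 0.777); φ = arcsin(p_z) ≈ 51.02°, λ = atan2(p_y, p_x) ≈ 121.80°.

≈ 51°N, 122°E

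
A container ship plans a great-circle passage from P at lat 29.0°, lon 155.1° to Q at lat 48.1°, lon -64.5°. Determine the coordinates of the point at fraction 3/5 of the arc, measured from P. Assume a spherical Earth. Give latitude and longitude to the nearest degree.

≈ lat 68°, lon -132°

Write both endpoints as unit vectors p₁, p₂ with components (cos φ cos λ, cos φ sin λ, sin φ).
The central angle between the endpoints is δ = arccos(p₁·p₂) ≈ 1.660 rad (95.1°).
Interpolate at f = 3/5 with slerp weights a = sin((1−f)δ)/sin δ ≈ 0.619, b = sin(fδ)/sin δ ≈ 0.843.
p = a·p₁ + b·p₂ ≈ (-0.249, -0.280, 0.927); φ = arcsin(p_z) ≈ 68.01°, λ = atan2(p_y, p_x) ≈ -131.59°.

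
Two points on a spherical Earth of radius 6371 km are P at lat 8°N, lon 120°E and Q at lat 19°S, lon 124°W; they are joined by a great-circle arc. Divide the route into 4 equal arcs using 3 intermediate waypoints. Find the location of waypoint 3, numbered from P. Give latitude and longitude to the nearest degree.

≈ lat 17°S, lon 155°W

From cos δ = sin φ₁ sin φ₂ + cos φ₁ cos φ₂ cos Δλ, the central angle is δ ≈ 2.044 rad (117.1°).
Interpolate at f = 3/4 with slerp weights a = sin((1−f)δ)/sin δ ≈ 0.549, b = sin(fδ)/sin δ ≈ 1.123.
p = a·p₁ + b·p₂ ≈ (-0.866, -0.409, -0.289); φ = arcsin(p_z) ≈ -16.80°, λ = atan2(p_y, p_x) ≈ -154.72°.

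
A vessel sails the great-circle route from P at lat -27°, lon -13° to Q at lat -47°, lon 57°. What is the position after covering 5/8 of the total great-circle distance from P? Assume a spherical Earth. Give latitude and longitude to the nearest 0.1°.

≈ lat -44.9°, lon 26.0°

Convert each endpoint to a unit vector on the sphere (x = cos φ cos λ, y = cos φ sin λ, z = sin φ).
The central angle between the endpoints is δ = arccos(p₁·p₂) ≈ 1.001 rad (57.3°).
Interpolate at f = 5/8 with slerp weights a = sin((1−f)δ)/sin δ ≈ 0.435, b = sin(fδ)/sin δ ≈ 0.695.
p = a·p₁ + b·p₂ ≈ (0.636, 0.310, -0.706); φ = arcsin(p_z) ≈ -44.93°, λ = atan2(p_y, p_x) ≈ 26.01°.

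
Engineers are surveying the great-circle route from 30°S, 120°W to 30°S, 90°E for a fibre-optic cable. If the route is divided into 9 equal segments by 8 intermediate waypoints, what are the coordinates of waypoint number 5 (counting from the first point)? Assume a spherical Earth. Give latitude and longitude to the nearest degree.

From cos δ = sin φ₁ sin φ₂ + cos φ₁ cos φ₂ cos Δλ, the central angle is δ ≈ 1.982 rad (113.5°).
Interpolate at f = 5/9 with slerp weights a = sin((1−f)δ)/sin δ ≈ 0.841, b = sin(fδ)/sin δ ≈ 0.973.
p = a·p₁ + b·p₂ ≈ (-0.364, 0.211, -0.907); φ = arcsin(p_z) ≈ -65.09°, λ = atan2(p_y, p_x) ≈ 149.88°.

≈ 65°S, 150°E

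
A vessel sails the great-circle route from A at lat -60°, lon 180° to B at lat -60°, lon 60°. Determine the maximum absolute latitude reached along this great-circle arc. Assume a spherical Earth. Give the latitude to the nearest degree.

≈ -74°

The great circle lies in the plane with unit normal n̂ = (p₁ × p₂)/|p₁ × p₂|.
Here n̂_z ≈ -0.277; the vertex latitude is φ_max = arccos|n̂_z| ≈ 73.9°.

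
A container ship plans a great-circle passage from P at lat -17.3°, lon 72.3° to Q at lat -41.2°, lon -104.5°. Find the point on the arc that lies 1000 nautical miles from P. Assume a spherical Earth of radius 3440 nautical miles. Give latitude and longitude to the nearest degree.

Write both endpoints as unit vectors p₁, p₂ with components (cos φ cos λ, cos φ sin λ, sin φ).
The central angle between the endpoints is δ = arccos(p₁·p₂) ≈ 2.119 rad (121.4°). The total great-circle distance is δ·R ≈ 2.119 × 3440 ≈ 7290 nmi, so the target fraction is f = 1000/7290 ≈ 0.137.
Interpolate at f ≈ 0.137 with slerp weights a = sin((1−f)δ)/sin δ ≈ 1.133, b = sin(fδ)/sin δ ≈ 0.336.
p = a·p₁ + b·p₂ ≈ (0.266, 0.786, -0.558); φ = arcsin(p_z) ≈ -33.93°, λ = atan2(p_y, p_x) ≈ 71.33°.

≈ lat -34°, lon 71°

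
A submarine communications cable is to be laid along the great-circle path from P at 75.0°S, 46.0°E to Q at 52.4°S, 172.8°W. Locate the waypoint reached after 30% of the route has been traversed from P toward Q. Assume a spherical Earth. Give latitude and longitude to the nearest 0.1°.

Convert each endpoint to a unit vector on the sphere (x = cos φ cos λ, y = cos φ sin λ, z = sin φ).
The central angle between the endpoints is δ = arccos(p₁·p₂) ≈ 0.873 rad (50.0°).
Interpolate at f = 0.30 with slerp weights a = sin((1−f)δ)/sin δ ≈ 0.749, b = sin(fδ)/sin δ ≈ 0.338.
p = a·p₁ + b·p₂ ≈ (-0.070, 0.114, -0.991); φ = arcsin(p_z) ≈ -82.34°, λ = atan2(p_y, p_x) ≈ 121.62°.

≈ 82.3°S, 121.6°E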